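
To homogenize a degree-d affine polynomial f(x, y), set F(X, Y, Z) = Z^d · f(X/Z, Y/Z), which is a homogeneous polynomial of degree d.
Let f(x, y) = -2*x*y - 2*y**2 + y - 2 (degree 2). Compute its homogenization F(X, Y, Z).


F(X, Y, Z) = -2*X*Y - 2*Y**2 + Y*Z - 2*Z**2

deg(f) = 2.
Substitute x = X/Z, y = Y/Z into f, then multiply by Z^2.
  monomial -2·x^1·y^1 ↦ -2·X^1·Y^1·Z^0.
  monomial -2·x^0·y^2 ↦ -2·X^0·Y^2·Z^0.
  monomial 1·x^0·y^1 ↦ 1·X^0·Y^1·Z^1.
  monomial -2·x^0·y^0 ↦ -2·X^0·Y^0·Z^2.
Collecting: F(X, Y, Z) = -2*X*Y - 2*Y**2 + Y*Z - 2*Z**2.


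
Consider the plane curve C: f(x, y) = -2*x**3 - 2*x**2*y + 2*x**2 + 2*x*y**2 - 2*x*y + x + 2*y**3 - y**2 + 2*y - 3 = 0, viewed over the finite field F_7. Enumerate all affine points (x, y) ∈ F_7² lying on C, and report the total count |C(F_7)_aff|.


Affine F_7-points: {(0, 1), (1, 2), (2, 1), (2, 3), (2, 5), (3, 4), (4, 4), (4, 5), (5, 1), (5, 6), (6, 0), (6, 6)}; count = 12.

For each of the 49 pairs (x, y) ∈ F_7², evaluate f(x, y) mod 7. Record the zeros.
  x = 0: [0↦4, 1↦0, 2↦6, 3↦6, 4↦5, 5↦1, 6↦6]  zeros at y ∈ {1}
  x = 1: [0↦5, 1↦6, 2↦0, 3↦6, 4↦1, 5↦4, 6↦6]  zeros at y ∈ {2}
  x = 2: [0↦5, 1↦0, 2↦6, 3↦0, 4↦1, 5↦0, 6↦2]  zeros at y ∈ {1, 3, 5}
  x = 3: [0↦6, 1↦5, 2↦5, 3↦4, 4↦0, 5↦5, 6↦3]  zeros at y ∈ {4}
  x = 4: [0↦3, 1↦2, 2↦6, 3↦6, 4↦0, 5↦0, 6↦4]  zeros at y ∈ {4, 5}
  x = 5: [0↦5, 1↦0, 2↦4, 3↦1, 4↦3, 5↦1, 6↦0]  zeros at y ∈ {1, 6}
  x = 6: [0↦0, 1↦1, 2↦1, 3↦5, 4↦4, 5↦3, 6↦0]  zeros at y ∈ {0, 6}
Collecting zeros: affine points = {(0, 1), (1, 2), (2, 1), (2, 3), (2, 5), (3, 4), (4, 4), (4, 5), (5, 1), (5, 6), (6, 0), (6, 6)}.
Total count |C(F_7)_aff| = 12.


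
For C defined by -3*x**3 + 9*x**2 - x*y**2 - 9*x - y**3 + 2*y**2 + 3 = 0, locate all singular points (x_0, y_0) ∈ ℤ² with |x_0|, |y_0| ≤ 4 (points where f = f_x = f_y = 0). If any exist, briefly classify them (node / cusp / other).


Singular points: {(1, 0)}; classification: cusp.

Compute partial derivatives:
  f_x = -9*x**2 + 18*x - y**2 - 9.
  f_y = -2*x*y - 3*y**2 + 4*y.
Scan x_0 ∈ {−4, ..., 4}. For each x_0, f_y(x_0, y) is a polynomial in y; find its integer roots y ∈ {−4, ..., 4}, then test f_x and f at those candidates.
  x = -4: f_y(-4, y) = -3*y**2 + 12*y; vanishes at y ∈ {0, 4}. (-4, 0): f_x = -225 ≠ 0; (-4, 4): f_x = -241 ≠ 0.
  x = -3: f_y(-3, y) = -3*y**2 + 10*y; vanishes at y ∈ {0}. (-3, 0): f_x = -144 ≠ 0.
  x = -2: f_y(-2, y) = -3*y**2 + 8*y; vanishes at y ∈ {0}. (-2, 0): f_x = -81 ≠ 0.
  x = -1: f_y(-1, y) = -3*y**2 + 6*y; vanishes at y ∈ {0, 2}. (-1, 0): f_x = -36 ≠ 0; (-1, 2): f_x = -40 ≠ 0.
  x = 0: f_y(0, y) = -3*y**2 + 4*y; vanishes at y ∈ {0}. (0, 0): f_x = -9 ≠ 0.
  x = 1: f_y(1, y) = -3*y**2 + 2*y; vanishes at y ∈ {0}. (1, 0): f_x = 0, f = 0 — SINGULAR.
  x = 2: f_y(2, y) = -3*y**2; vanishes at y ∈ {0}. (2, 0): f_x = -9 ≠ 0.
  x = 3: f_y(3, y) = -3*y**2 - 2*y; vanishes at y ∈ {0}. (3, 0): f_x = -36 ≠ 0.
  x = 4: f_y(4, y) = -3*y**2 - 4*y; vanishes at y ∈ {0}. (4, 0): f_x = -81 ≠ 0.
Only singular point on the grid: (1, 0).
Classify: substitute x = 1 + u, y = 0 + v and expand: f = -3*u**3 - u*v**2 - v**3 + v**2.
No constant or linear terms (consistent with a singular point). Quadratic part: v**2. Cubic part: -3*u**3 - u*v**2 - v**3.
The quadratic part v**2 is a perfect square, so there is a single (double) tangent line v = 0, i.e. y = 0. Restricting the cubic part to that line (v = 0) leaves -3*u**3 ≠ 0, so f is not divisible by v and the branch is v² ≈ 3*u**3 to lowest order — this is a cusp.
Classification: cusp.


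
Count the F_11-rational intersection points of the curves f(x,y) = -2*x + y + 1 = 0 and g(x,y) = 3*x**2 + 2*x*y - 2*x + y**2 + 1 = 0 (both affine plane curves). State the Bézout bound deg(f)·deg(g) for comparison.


Common zeros: {(3, 5)}; count = 1; Bézout bound = 2.

deg(f) = 1, deg(g) = 2, so Bézout bound = 2.
Scan x ∈ F_11. For each x, list the y ∈ F_11 with f(x, y) ≡ 0 and those with g(x, y) ≡ 0 (mod 11); the common zeros in that column are the intersection.
  x = 0: f ≡ 0 at y ∈ {10}; g ≡ 0 at y ∈ ∅; common: ∅.
  x = 1: f ≡ 0 at y ∈ {1}; g ≡ 0 at y ∈ ∅; common: ∅.
  x = 2: f ≡ 0 at y ∈ {3}; g ≡ 0 at y ∈ ∅; common: ∅.
  x = 3: f ≡ 0 at y ∈ {5}; g ≡ 0 at y ∈ {0, 5}; common: {5}.
  x = 4: f ≡ 0 at y ∈ {7}; g ≡ 0 at y ∈ ∅; common: ∅.
  x = 5: f ≡ 0 at y ∈ {9}; g ≡ 0 at y ∈ {0, 1}; common: ∅.
  x = 6: f ≡ 0 at y ∈ {0}; g ≡ 0 at y ∈ {1, 9}; common: ∅.
  x = 7: f ≡ 0 at y ∈ {2}; g ≡ 0 at y ∈ {9, 10}; common: ∅.
  x = 8: f ≡ 0 at y ∈ {4}; g ≡ 0 at y ∈ ∅; common: ∅.
  x = 9: f ≡ 0 at y ∈ {6}; g ≡ 0 at y ∈ {5, 10}; common: ∅.
  x = 10: f ≡ 0 at y ∈ {8}; g ≡ 0 at y ∈ ∅; common: ∅.
Collecting: common zeros = {(3, 5)}, so the count is 1.
Comparison with the Bézout bound: 1 ≤ 2 = deg(f)·deg(g), as expected for curves with no common component (the affine F_11-count falls short of the bound because intersections may lie at infinity, over extension fields, or carry multiplicity).


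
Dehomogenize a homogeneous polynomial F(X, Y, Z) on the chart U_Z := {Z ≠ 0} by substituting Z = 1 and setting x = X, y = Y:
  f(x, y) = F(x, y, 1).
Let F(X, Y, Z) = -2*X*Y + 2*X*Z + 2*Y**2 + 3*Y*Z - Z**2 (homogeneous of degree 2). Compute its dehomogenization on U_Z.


f(x, y) = -2*x*y + 2*x + 2*y**2 + 3*y - 1

On U_Z we set Z = 1. Each monomial c·X^i·Y^j·Z^k in F becomes c·x^i·y^j·1^k = c·x^i·y^j.
Substituting Z = 1: F(X, Y, 1) = -2*x*y + 2*x + 2*y**2 + 3*y - 1.
Note: deg(f) ≤ deg(F) = 2; strict inequality happens when F is divisible by Z (lost terms).


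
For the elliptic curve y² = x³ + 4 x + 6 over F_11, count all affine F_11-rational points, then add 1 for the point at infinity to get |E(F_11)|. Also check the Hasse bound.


Affine points = {(1, 0), (2, 0), (3, 1), (3, 10), (4, 3), (4, 8), (6, 2), (6, 9), (7, 5), (7, 6), (8, 0), (9, 1), (9, 10), (10, 1), (10, 10)}; affine count = 15; |E(F_11)| = 16.

Discriminant check: Δ ∝ 4a³ + 27b² = 4·4³ + 27·6² = 4·64 + 27·36 ≡ 7 (mod 11). Nonzero ⇒ E is nonsingular.
For each x ∈ F_11, compute rhs = x³ + 4·x + 6 mod 11, then count y ∈ F_11 with y² ≡ rhs.
  x = 0: rhs = 6, matching y values: none (0 points).
  x = 1: rhs = 0, matching y values: 0 (1 points).
  x = 2: rhs = 0, matching y values: 0 (1 points).
  x = 3: rhs = 1, matching y values: 1, 10 (2 points).
  x = 4: rhs = 9, matching y values: 3, 8 (2 points).
  x = 5: rhs = 8, matching y values: none (0 points).
  x = 6: rhs = 4, matching y values: 2, 9 (2 points).
  x = 7: rhs = 3, matching y values: 5, 6 (2 points).
  x = 8: rhs = 0, matching y values: 0 (1 points).
  x = 9: rhs = 1, matching y values: 1, 10 (2 points).
  x = 10: rhs = 1, matching y values: 1, 10 (2 points).
Total affine count: 15.
Full point count |E(F_11)| = 15 + 1 = 16.
Hasse bound: |16 − (11+1)| = |4| = 4 ≤ 2√11 ≈ 6.6332 ✓.


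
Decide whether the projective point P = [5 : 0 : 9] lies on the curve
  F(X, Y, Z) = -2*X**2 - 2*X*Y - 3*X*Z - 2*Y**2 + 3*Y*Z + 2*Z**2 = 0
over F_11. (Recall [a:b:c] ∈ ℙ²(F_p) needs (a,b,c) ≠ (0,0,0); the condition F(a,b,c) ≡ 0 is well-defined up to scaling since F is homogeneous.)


F(5,0,9) ≡ 10 (mod 11); P is NOT on the curve.

Evaluate F(5, 0, 9) term-by-term (mod 11).
  -2*X**2 ↦ -2·25·1·1 = -50
  -2*X*Y ↦ -2·5·0·1 = 0
  -3*X*Z ↦ -3·5·1·9 = -135
  -2*Y**2 ↦ -2·1·0·1 = 0
  3*Y*Z ↦ 3·1·0·9 = 0
  2*Z**2 ↦ 2·1·1·81 = 162
Sum: F(5, 0, 9) = (-50) + (0) + (-135) + (0) + (0) + (162) = -23.
Reducing mod 11: -23 ≡ 10 (mod 11).
Since F(a, b, c) ≡ 10 ≠ 0 (mod 11), P does NOT lie on the curve.


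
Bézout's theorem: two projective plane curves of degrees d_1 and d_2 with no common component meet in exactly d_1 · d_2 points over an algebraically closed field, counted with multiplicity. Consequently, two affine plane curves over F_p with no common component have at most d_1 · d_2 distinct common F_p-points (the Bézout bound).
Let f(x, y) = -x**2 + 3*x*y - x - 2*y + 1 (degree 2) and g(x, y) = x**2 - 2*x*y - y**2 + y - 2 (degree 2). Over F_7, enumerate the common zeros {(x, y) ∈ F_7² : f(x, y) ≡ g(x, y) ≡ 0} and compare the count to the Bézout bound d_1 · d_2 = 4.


Common zeros: {(0, 4)}; count = 1; Bézout bound = 4.

deg(f) = 2, deg(g) = 2, so Bézout bound = 4.
Scan x ∈ F_7. For each x, list the y ∈ F_7 with f(x, y) ≡ 0 and those with g(x, y) ≡ 0 (mod 7); the common zeros in that column are the intersection.
  x = 0: f ≡ 0 at y ∈ {4}; g ≡ 0 at y ∈ {4}; common: {4}.
  x = 1: f ≡ 0 at y ∈ {1}; g ≡ 0 at y ∈ {2, 4}; common: ∅.
  x = 2: f ≡ 0 at y ∈ {3}; g ≡ 0 at y ∈ ∅; common: ∅.
  x = 3: f ≡ 0 at y ∈ ∅; g ≡ 0 at y ∈ {0, 2}; common: ∅.
  x = 4: f ≡ 0 at y ∈ {4}; g ≡ 0 at y ∈ {0}; common: ∅.
  x = 5: f ≡ 0 at y ∈ {6}; g ≡ 0 at y ∈ ∅; common: ∅.
  x = 6: f ≡ 0 at y ∈ {3}; g ≡ 0 at y ∈ ∅; common: ∅.
Collecting: common zeros = {(0, 4)}, so the count is 1.
Comparison with the Bézout bound: 1 ≤ 4 = deg(f)·deg(g), as expected for curves with no common component (the affine F_7-count falls short of the bound because intersections may lie at infinity, over extension fields, or carry multiplicity).


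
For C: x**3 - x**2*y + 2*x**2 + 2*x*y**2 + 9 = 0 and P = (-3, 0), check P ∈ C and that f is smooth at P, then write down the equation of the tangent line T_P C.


Tangent line at P: 15*x - 9*y + 45 = 0.

Step 1: f(-3, 0) = 0, so P lies on C.
Step 2: partial derivatives
  f_x(x, y) = 3*x**2 - 2*x*y + 4*x + 2*y**2, f_y(x, y) = -x**2 + 4*x*y.
  f_x(P) = 15, f_y(P) = -9 (gradient nonzero, so P is smooth).
Step 3: tangent line at P: 15·(x − -3) + -9·(y − 0) = 0.
Expanding: 15*x - 9*y + 45 = 0.


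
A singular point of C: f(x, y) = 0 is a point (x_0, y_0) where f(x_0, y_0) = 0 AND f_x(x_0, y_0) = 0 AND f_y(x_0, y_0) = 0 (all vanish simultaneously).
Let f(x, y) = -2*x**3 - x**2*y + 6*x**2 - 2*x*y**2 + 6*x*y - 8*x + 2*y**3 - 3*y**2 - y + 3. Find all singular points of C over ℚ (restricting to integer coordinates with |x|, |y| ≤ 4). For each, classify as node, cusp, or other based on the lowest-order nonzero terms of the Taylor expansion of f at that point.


Singular points: {(1, 1)}; classification: node.

Compute partial derivatives:
  f_x = -6*x**2 - 2*x*y + 12*x - 2*y**2 + 6*y - 8.
  f_y = -x**2 - 4*x*y + 6*x + 6*y**2 - 6*y - 1.
Scan x_0 ∈ {−4, ..., 4}. For each x_0, f_y(x_0, y) is a polynomial in y; find its integer roots y ∈ {−4, ..., 4}, then test f_x and f at those candidates.
  x = -4: f_y(-4, y) = 6*y**2 + 10*y - 41; no integer root y with |y| ≤ 4.
  x = -3: f_y(-3, y) = 6*y**2 + 6*y - 28; no integer root y with |y| ≤ 4.
  x = -2: f_y(-2, y) = 6*y**2 + 2*y - 17; no integer root y with |y| ≤ 4.
  x = -1: f_y(-1, y) = 6*y**2 - 2*y - 8; vanishes at y ∈ {-1}. (-1, -1): f_x = -36 ≠ 0.
  x = 0: f_y(0, y) = 6*y**2 - 6*y - 1; no integer root y with |y| ≤ 4.
  x = 1: f_y(1, y) = 6*y**2 - 10*y + 4; vanishes at y ∈ {1}. (1, 1): f_x = 0, f = 0 — SINGULAR.
  x = 2: f_y(2, y) = 6*y**2 - 14*y + 7; no integer root y with |y| ≤ 4.
  x = 3: f_y(3, y) = 6*y**2 - 18*y + 8; no integer root y with |y| ≤ 4.
  x = 4: f_y(4, y) = 6*y**2 - 22*y + 7; no integer root y with |y| ≤ 4.
Only singular point on the grid: (1, 1).
Classify: substitute x = 1 + u, y = 1 + v and expand: f = -2*u**3 - u**2*v - u**2 - 2*u*v**2 + 2*v**3 + v**2.
No constant or linear terms (consistent with a singular point). Quadratic part: -u**2 + v**2. Cubic part: -2*u**3 - u**2*v - 2*u*v**2 + 2*v**3.
The quadratic part v**2 - u**2 = (v − u)(v + u) splits into two distinct linear factors, so there are two distinct tangent lines y − 1 = ±(x − 1) — this is a node (ordinary double point).
Classification: node.


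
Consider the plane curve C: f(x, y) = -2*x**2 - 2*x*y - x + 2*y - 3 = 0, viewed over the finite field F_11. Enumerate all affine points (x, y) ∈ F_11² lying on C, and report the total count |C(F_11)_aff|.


Affine F_11-points: {(0, 7), (2, 10), (3, 5), (4, 10), (5, 1), (6, 4), (7, 2), (8, 5), (9, 7), (10, 1)}; count = 10.

For each of the 121 pairs (x, y) ∈ F_11², evaluate f(x, y) mod 11. Record the zeros.
  x = 0: [0↦8, 1↦10, 2↦1, 3↦3, 4↦5, 5↦7, 6↦9, 7↦0, 8↦2, 9↦4, 10↦6]  zeros at y ∈ {7}
  x = 1: [0↦5, 1↦5, 2↦5, 3↦5, 4↦5, 5↦5, 6↦5, 7↦5, 8↦5, 9↦5, 10↦5]  zeros at y ∈ ∅
  x = 2: [0↦9, 1↦7, 2↦5, 3↦3, 4↦1, 5↦10, 6↦8, 7↦6, 8↦4, 9↦2, 10↦0]  zeros at y ∈ {10}
  x = 3: [0↦9, 1↦5, 2↦1, 3↦8, 4↦4, 5↦0, 6↦7, 7↦3, 8↦10, 9↦6, 10↦2]  zeros at y ∈ {5}
  x = 4: [0↦5, 1↦10, 2↦4, 3↦9, 4↦3, 5↦8, 6↦2, 7↦7, 8↦1, 9↦6, 10↦0]  zeros at y ∈ {10}
  x = 5: [0↦8, 1↦0, 2↦3, 3↦6, 4↦9, 5↦1, 6↦4, 7↦7, 8↦10, 9↦2, 10↦5]  zeros at y ∈ {1}
  x = 6: [0↦7, 1↦8, 2↦9, 3↦10, 4↦0, 5↦1, 6↦2, 7↦3, 8↦4, 9↦5, 10↦6]  zeros at y ∈ {4}
  x = 7: [0↦2, 1↦1, 2↦0, 3↦10, 4↦9, 5↦8, 6↦7, 7↦6, 8↦5, 9↦4, 10↦3]  zeros at y ∈ {2}
  x = 8: [0↦4, 1↦1, 2↦9, 3↦6, 4↦3, 5↦0, 6↦8, 7↦5, 8↦2, 9↦10, 10↦7]  zeros at y ∈ {5}
  x = 9: [0↦2, 1↦8, 2↦3, 3↦9, 4↦4, 5↦10, 6↦5, 7↦0, 8↦6, 9↦1, 10↦7]  zeros at y ∈ {7}
  x = 10: [0↦7, 1↦0, 2↦4, 3↦8, 4↦1, 5↦5, 6↦9, 7↦2, 8↦6, 9↦10, 10↦3]  zeros at y ∈ {1}
Collecting zeros: affine points = {(0, 7), (2, 10), (3, 5), (4, 10), (5, 1), (6, 4), (7, 2), (8, 5), (9, 7), (10, 1)}.
Total count |C(F_11)_aff| = 10.


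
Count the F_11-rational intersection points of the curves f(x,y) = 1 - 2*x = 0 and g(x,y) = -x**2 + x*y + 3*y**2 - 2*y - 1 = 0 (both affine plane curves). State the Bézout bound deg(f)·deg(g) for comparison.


Common zeros: {(6, 8), (6, 9)}; count = 2; Bézout bound = 2.

deg(f) = 1, deg(g) = 2, so Bézout bound = 2.
Scan x ∈ F_11. For each x, list the y ∈ F_11 with f(x, y) ≡ 0 and those with g(x, y) ≡ 0 (mod 11); the common zeros in that column are the intersection.
  x = 0: f ≡ 0 at y ∈ ∅; g ≡ 0 at y ∈ {1, 7}; common: ∅.
  x = 1: f ≡ 0 at y ∈ ∅; g ≡ 0 at y ∈ {1, 3}; common: ∅.
  x = 2: f ≡ 0 at y ∈ ∅; g ≡ 0 at y ∈ {3, 8}; common: ∅.
  x = 3: f ≡ 0 at y ∈ ∅; g ≡ 0 at y ∈ {9}; common: ∅.
  x = 4: f ≡ 0 at y ∈ ∅; g ≡ 0 at y ∈ ∅; common: ∅.
  x = 5: f ≡ 0 at y ∈ ∅; g ≡ 0 at y ∈ ∅; common: ∅.
  x = 6: f ≡ 0 at y ∈ {0, 1, 2, 3, 4, 5, 6, 7, 8, 9, 10}; g ≡ 0 at y ∈ {8, 9}; common: {8, 9}.
  x = 7: f ≡ 0 at y ∈ ∅; g ≡ 0 at y ∈ {6, 7}; common: ∅.
  x = 8: f ≡ 0 at y ∈ ∅; g ≡ 0 at y ∈ ∅; common: ∅.
  x = 9: f ≡ 0 at y ∈ ∅; g ≡ 0 at y ∈ ∅; common: ∅.
  x = 10: f ≡ 0 at y ∈ ∅; g ≡ 0 at y ∈ {6}; common: ∅.
Collecting: common zeros = {(6, 8), (6, 9)}, so the count is 2.
Comparison with the Bézout bound: 2 ≤ 2 = deg(f)·deg(g), as expected for curves with no common component (the bound is attained).


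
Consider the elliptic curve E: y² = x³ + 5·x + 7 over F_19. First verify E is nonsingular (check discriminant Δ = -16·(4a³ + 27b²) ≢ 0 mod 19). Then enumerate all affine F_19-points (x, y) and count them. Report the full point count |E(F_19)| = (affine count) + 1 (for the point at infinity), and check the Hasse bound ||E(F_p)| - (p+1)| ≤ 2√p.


Affine points = {(0, 8), (0, 11), (2, 5), (2, 14), (3, 7), (3, 12), (5, 9), (5, 10), (6, 5), (6, 14), (7, 9), (7, 10), (11, 5), (11, 14), (12, 3), (12, 16), (14, 3), (14, 16), (18, 1), (18, 18)}; affine count = 20; |E(F_19)| = 21.

Discriminant check: Δ ∝ 4a³ + 27b² = 4·5³ + 27·7² = 4·125 + 27·49 ≡ 18 (mod 19). Nonzero ⇒ E is nonsingular.
For each x ∈ F_19, compute rhs = x³ + 5·x + 7 mod 19, then count y ∈ F_19 with y² ≡ rhs.
  x = 0: rhs = 7, matching y values: 8, 11 (2 points).
  x = 1: rhs = 13, matching y values: none (0 points).
  x = 2: rhs = 6, matching y values: 5, 14 (2 points).
  x = 3: rhs = 11, matching y values: 7, 12 (2 points).
  x = 4: rhs = 15, matching y values: none (0 points).
  x = 5: rhs = 5, matching y values: 9, 10 (2 points).
  x = 6: rhs = 6, matching y values: 5, 14 (2 points).
  x = 7: rhs = 5, matching y values: 9, 10 (2 points).
  x = 8: rhs = 8, matching y values: none (0 points).
  x = 9: rhs = 2, matching y values: none (0 points).
  x = 10: rhs = 12, matching y values: none (0 points).
  x = 11: rhs = 6, matching y values: 5, 14 (2 points).
  x = 12: rhs = 9, matching y values: 3, 16 (2 points).
  x = 13: rhs = 8, matching y values: none (0 points).
  x = 14: rhs = 9, matching y values: 3, 16 (2 points).
  x = 15: rhs = 18, matching y values: none (0 points).
  x = 16: rhs = 3, matching y values: none (0 points).
  x = 17: rhs = 8, matching y values: none (0 points).
  x = 18: rhs = 1, matching y values: 1, 18 (2 points).
Total affine count: 20.
Full point count |E(F_19)| = 20 + 1 = 21.
Hasse bound: |21 − (19+1)| = |1| = 1 ≤ 2√19 ≈ 8.7178 ✓.


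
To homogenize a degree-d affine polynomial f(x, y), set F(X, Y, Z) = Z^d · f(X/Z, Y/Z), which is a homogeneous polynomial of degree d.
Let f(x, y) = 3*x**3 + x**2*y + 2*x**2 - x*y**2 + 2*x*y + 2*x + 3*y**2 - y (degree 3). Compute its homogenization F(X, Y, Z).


F(X, Y, Z) = 3*X**3 + X**2*Y + 2*X**2*Z - X*Y**2 + 2*X*Y*Z + 2*X*Z**2 + 3*Y**2*Z - Y*Z**2

deg(f) = 3.
Substitute x = X/Z, y = Y/Z into f, then multiply by Z^3.
  monomial 3·x^3·y^0 ↦ 3·X^3·Y^0·Z^0.
  monomial 1·x^2·y^1 ↦ 1·X^2·Y^1·Z^0.
  monomial 2·x^2·y^0 ↦ 2·X^2·Y^0·Z^1.
  monomial -1·x^1·y^2 ↦ -1·X^1·Y^2·Z^0.
  monomial 2·x^1·y^1 ↦ 2·X^1·Y^1·Z^1.
  monomial 2·x^1·y^0 ↦ 2·X^1·Y^0·Z^2.
  monomial 3·x^0·y^2 ↦ 3·X^0·Y^2·Z^1.
  monomial -1·x^0·y^1 ↦ -1·X^0·Y^1·Z^2.
Collecting: F(X, Y, Z) = 3*X**3 + X**2*Y + 2*X**2*Z - X*Y**2 + 2*X*Y*Z + 2*X*Z**2 + 3*Y**2*Z - Y*Z**2.


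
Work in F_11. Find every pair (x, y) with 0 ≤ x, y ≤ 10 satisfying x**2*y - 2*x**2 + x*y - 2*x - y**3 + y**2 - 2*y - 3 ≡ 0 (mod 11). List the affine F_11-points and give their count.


Affine F_11-points: {(0, 2), (1, 2), (1, 4), (1, 6), (2, 1), (2, 2), (2, 9), (3, 2), (3, 5), (4, 2), (5, 2), (6, 2), (7, 2), (7, 5), (8, 1), (8, 2), (8, 9), (9, 2), (9, 4), (9, 6), (10, 2)}; count = 21.

For each of the 121 pairs (x, y) ∈ F_11², evaluate f(x, y) mod 11. Record the zeros.
  x = 0: [0↦8, 1↦6, 2↦0, 3↦6, 4↦7, 5↦8, 6↦3, 7↦8, 8↦6, 9↦2, 10↦1]  zeros at y ∈ {2}
  x = 1: [0↦4, 1↦4, 2↦0, 3↦8, 4↦0, 5↦3, 6↦0, 7↦7, 8↦7, 9↦5, 10↦6]  zeros at y ∈ {2, 4, 6}
  x = 2: [0↦7, 1↦0, 2↦0, 3↦1, 4↦8, 5↦4, 6↦5, 7↦5, 8↦9, 9↦0, 10↦5]  zeros at y ∈ {1, 2, 9}
  x = 3: [0↦6, 1↦5, 2↦0, 3↦7, 4↦9, 5↦0, 6↦7, 7↦2, 8↦1, 9↦9, 10↦9]  zeros at y ∈ {2, 5}
  x = 4: [0↦1, 1↦8, 2↦0, 3↦4, 4↦3, 5↦2, 6↦6, 7↦9, 8↦5, 9↦10, 10↦7]  zeros at y ∈ {2}
  x = 5: [0↦3, 1↦9, 2↦0, 3↦3, 4↦1, 5↦10, 6↦2, 7↦4, 8↦10, 9↦3, 10↦10]  zeros at y ∈ {2}
  x = 6: [0↦1, 1↦8, 2↦0, 3↦4, 4↦3, 5↦2, 6↦6, 7↦9, 8↦5, 9↦10, 10↦7]  zeros at y ∈ {2}
  x = 7: [0↦6, 1↦5, 2↦0, 3↦7, 4↦9, 5↦0, 6↦7, 7↦2, 8↦1, 9↦9, 10↦9]  zeros at y ∈ {2, 5}
  x = 8: [0↦7, 1↦0, 2↦0, 3↦1, 4↦8, 5↦4, 6↦5, 7↦5, 8↦9, 9↦0, 10↦5]  zeros at y ∈ {1, 2, 9}
  x = 9: [0↦4, 1↦4, 2↦0, 3↦8, 4↦0, 5↦3, 6↦0, 7↦7, 8↦7, 9↦5, 10↦6]  zeros at y ∈ {2, 4, 6}
  x = 10: [0↦8, 1↦6, 2↦0, 3↦6, 4↦7, 5↦8, 6↦3, 7↦8, 8↦6, 9↦2, 10↦1]  zeros at y ∈ {2}
Collecting zeros: affine points = {(0, 2), (1, 2), (1, 4), (1, 6), (2, 1), (2, 2), (2, 9), (3, 2), (3, 5), (4, 2), (5, 2), (6, 2), (7, 2), (7, 5), (8, 1), (8, 2), (8, 9), (9, 2), (9, 4), (9, 6), (10, 2)}.
Total count |C(F_11)_aff| = 21.


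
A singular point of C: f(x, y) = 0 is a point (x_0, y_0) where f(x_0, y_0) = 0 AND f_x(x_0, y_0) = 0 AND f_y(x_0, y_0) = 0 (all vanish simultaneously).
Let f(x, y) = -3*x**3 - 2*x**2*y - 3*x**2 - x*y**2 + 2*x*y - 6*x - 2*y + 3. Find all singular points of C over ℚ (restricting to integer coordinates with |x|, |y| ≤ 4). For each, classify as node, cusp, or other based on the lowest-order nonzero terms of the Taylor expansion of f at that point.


Singular points: {(-1, 3)}; classification: cusp.

Compute partial derivatives:
  f_x = -9*x**2 - 4*x*y - 6*x - y**2 + 2*y - 6.
  f_y = -2*x**2 - 2*x*y + 2*x - 2.
Scan x_0 ∈ {−4, ..., 4}. For each x_0, f_y(x_0, y) is a polynomial in y; find its integer roots y ∈ {−4, ..., 4}, then test f_x and f at those candidates.
  x = -4: f_y(-4, y) = 8*y - 42; no integer root y with |y| ≤ 4.
  x = -3: f_y(-3, y) = 6*y - 26; no integer root y with |y| ≤ 4.
  x = -2: f_y(-2, y) = 4*y - 14; no integer root y with |y| ≤ 4.
  x = -1: f_y(-1, y) = 2*y - 6; vanishes at y ∈ {3}. (-1, 3): f_x = 0, f = 0 — SINGULAR.
  x = 0: f_y(0, y) = -2; no integer root y with |y| ≤ 4.
  x = 1: f_y(1, y) = -2*y - 2; vanishes at y ∈ {-1}. (1, -1): f_x = -20 ≠ 0.
  x = 2: f_y(2, y) = -4*y - 6; no integer root y with |y| ≤ 4.
  x = 3: f_y(3, y) = -6*y - 14; no integer root y with |y| ≤ 4.
  x = 4: f_y(4, y) = -8*y - 26; no integer root y with |y| ≤ 4.
Only singular point on the grid: (-1, 3).
Classify: substitute x = -1 + u, y = 3 + v and expand: f = -3*u**3 - 2*u**2*v - u*v**2 + v**2.
No constant or linear terms (consistent with a singular point). Quadratic part: v**2. Cubic part: -3*u**3 - 2*u**2*v - u*v**2.
The quadratic part v**2 is a perfect square, so there is a single (double) tangent line v = 0, i.e. y = 3. Restricting the cubic part to that line (v = 0) leaves -3*u**3 ≠ 0, so f is not divisible by v and the branch is v² ≈ 3*u**3 to lowest order — this is a cusp.
Classification: cusp.


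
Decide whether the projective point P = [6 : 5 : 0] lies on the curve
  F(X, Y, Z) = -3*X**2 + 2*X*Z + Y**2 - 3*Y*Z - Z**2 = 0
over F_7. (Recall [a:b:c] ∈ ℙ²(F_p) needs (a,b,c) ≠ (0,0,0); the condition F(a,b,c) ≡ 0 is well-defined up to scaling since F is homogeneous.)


F(6,5,0) ≡ 1 (mod 7); P is NOT on the curve.

Evaluate F(6, 5, 0) term-by-term (mod 7).
  -3*X**2 ↦ -3·36·1·1 = -108
  2*X*Z ↦ 2·6·1·0 = 0
  Y**2 ↦ 1·1·25·1 = 25
  -3*Y*Z ↦ -3·1·5·0 = 0
  -Z**2 ↦ -1·1·1·0 = 0
Sum: F(6, 5, 0) = (-108) + (0) + (25) + (0) + (0) = -83.
Reducing mod 7: -83 ≡ 1 (mod 7).
Since F(a, b, c) ≡ 1 ≠ 0 (mod 7), P does NOT lie on the curve.


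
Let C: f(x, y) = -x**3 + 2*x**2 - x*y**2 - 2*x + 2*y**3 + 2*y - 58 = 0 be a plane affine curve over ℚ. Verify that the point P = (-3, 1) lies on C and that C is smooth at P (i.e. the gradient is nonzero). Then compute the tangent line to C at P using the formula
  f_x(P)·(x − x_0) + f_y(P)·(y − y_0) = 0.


Tangent line at P: -42*x + 14*y - 140 = 0.

Step 1: f(-3, 1) = 0, so P lies on C.
Step 2: partial derivatives
  f_x(x, y) = -3*x**2 + 4*x - y**2 - 2, f_y(x, y) = -2*x*y + 6*y**2 + 2.
  f_x(P) = -42, f_y(P) = 14 (gradient nonzero, so P is smooth).
Step 3: tangent line at P: -42·(x − -3) + 14·(y − 1) = 0.
Expanding: -42*x + 14*y - 140 = 0.


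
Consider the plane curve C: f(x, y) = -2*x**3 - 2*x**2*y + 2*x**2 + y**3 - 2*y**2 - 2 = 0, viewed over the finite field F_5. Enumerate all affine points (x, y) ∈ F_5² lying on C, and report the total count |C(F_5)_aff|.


Affine F_5-points: {(0, 4), (1, 1), (2, 0), (2, 3), (2, 4), (4, 3)}; count = 6.

For each of the 25 pairs (x, y) ∈ F_5², evaluate f(x, y) mod 5. Record the zeros.
  x = 0: [0↦3, 1↦2, 2↦3, 3↦2, 4↦0]  zeros at y ∈ {4}
  x = 1: [0↦3, 1↦0, 2↦4, 3↦1, 4↦2]  zeros at y ∈ {1}
  x = 2: [0↦0, 1↦1, 2↦4, 3↦0, 4↦0]  zeros at y ∈ {0, 3, 4}
  x = 3: [0↦2, 1↦3, 2↦1, 3↦2, 4↦2]  zeros at y ∈ ∅
  x = 4: [0↦2, 1↦4, 2↦3, 3↦0, 4↦1]  zeros at y ∈ {3}
Collecting zeros: affine points = {(0, 4), (1, 1), (2, 0), (2, 3), (2, 4), (4, 3)}.
Total count |C(F_5)_aff| = 6.


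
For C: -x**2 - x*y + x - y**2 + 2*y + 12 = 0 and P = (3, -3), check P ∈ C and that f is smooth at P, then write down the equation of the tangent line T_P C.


Tangent line at P: -2*x + 5*y + 21 = 0.

Step 1: f(3, -3) = 0, so P lies on C.
Step 2: partial derivatives
  f_x(x, y) = -2*x - y + 1, f_y(x, y) = -x - 2*y + 2.
  f_x(P) = -2, f_y(P) = 5 (gradient nonzero, so P is smooth).
Step 3: tangent line at P: -2·(x − 3) + 5·(y − -3) = 0.
Expanding: -2*x + 5*y + 21 = 0.


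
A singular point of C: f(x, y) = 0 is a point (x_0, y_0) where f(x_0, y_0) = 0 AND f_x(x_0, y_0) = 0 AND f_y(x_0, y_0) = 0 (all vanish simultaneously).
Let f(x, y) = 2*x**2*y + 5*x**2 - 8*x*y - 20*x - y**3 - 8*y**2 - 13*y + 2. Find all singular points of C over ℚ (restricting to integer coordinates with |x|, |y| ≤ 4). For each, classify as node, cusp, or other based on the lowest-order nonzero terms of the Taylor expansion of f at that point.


Singular points: {(2, -3)}; classification: node.

Compute partial derivatives:
  f_x = 4*x*y + 10*x - 8*y - 20.
  f_y = 2*x**2 - 8*x - 3*y**2 - 16*y - 13.
Scan x_0 ∈ {−4, ..., 4}. For each x_0, f_y(x_0, y) is a polynomial in y; find its integer roots y ∈ {−4, ..., 4}, then test f_x and f at those candidates.
  x = -4: f_y(-4, y) = -3*y**2 - 16*y + 51; no integer root y with |y| ≤ 4.
  x = -3: f_y(-3, y) = -3*y**2 - 16*y + 29; no integer root y with |y| ≤ 4.
  x = -2: f_y(-2, y) = -3*y**2 - 16*y + 11; no integer root y with |y| ≤ 4.
  x = -1: f_y(-1, y) = -3*y**2 - 16*y - 3; no integer root y with |y| ≤ 4.
  x = 0: f_y(0, y) = -3*y**2 - 16*y - 13; vanishes at y ∈ {-1}. (0, -1): f_x = -12 ≠ 0.
  x = 1: f_y(1, y) = -3*y**2 - 16*y - 19; no integer root y with |y| ≤ 4.
  x = 2: f_y(2, y) = -3*y**2 - 16*y - 21; vanishes at y ∈ {-3}. (2, -3): f_x = 0, f = 0 — SINGULAR.
  x = 3: f_y(3, y) = -3*y**2 - 16*y - 19; no integer root y with |y| ≤ 4.
  x = 4: f_y(4, y) = -3*y**2 - 16*y - 13; vanishes at y ∈ {-1}. (4, -1): f_x = 12 ≠ 0.
Only singular point on the grid: (2, -3).
Classify: substitute x = 2 + u, y = -3 + v and expand: f = 2*u**2*v - u**2 - v**3 + v**2.
No constant or linear terms (consistent with a singular point). Quadratic part: -u**2 + v**2. Cubic part: 2*u**2*v - v**3.
The quadratic part v**2 - u**2 = (v − u)(v + u) splits into two distinct linear factors, so there are two distinct tangent lines y − -3 = ±(x − 2) — this is a node (ordinary double point).
Classification: node.


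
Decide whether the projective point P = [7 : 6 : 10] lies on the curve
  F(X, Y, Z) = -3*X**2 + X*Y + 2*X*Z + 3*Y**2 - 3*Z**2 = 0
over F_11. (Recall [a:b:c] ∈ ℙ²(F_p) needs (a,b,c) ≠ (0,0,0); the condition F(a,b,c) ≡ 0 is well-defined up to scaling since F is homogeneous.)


F(7,6,10) ≡ 8 (mod 11); P is NOT on the curve.

Evaluate F(7, 6, 10) term-by-term (mod 11).
  -3*X**2 ↦ -3·49·1·1 = -147
  X*Y ↦ 1·7·6·1 = 42
  2*X*Z ↦ 2·7·1·10 = 140
  3*Y**2 ↦ 3·1·36·1 = 108
  -3*Z**2 ↦ -3·1·1·100 = -300
Sum: F(7, 6, 10) = (-147) + (42) + (140) + (108) + (-300) = -157.
Reducing mod 11: -157 ≡ 8 (mod 11).
Since F(a, b, c) ≡ 8 ≠ 0 (mod 11), P does NOT lie on the curve.


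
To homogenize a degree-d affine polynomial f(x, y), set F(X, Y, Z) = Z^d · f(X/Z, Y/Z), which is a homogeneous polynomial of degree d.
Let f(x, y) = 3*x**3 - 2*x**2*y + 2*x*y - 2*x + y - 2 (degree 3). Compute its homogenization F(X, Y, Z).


F(X, Y, Z) = 3*X**3 - 2*X**2*Y + 2*X*Y*Z - 2*X*Z**2 + Y*Z**2 - 2*Z**3

deg(f) = 3.
Substitute x = X/Z, y = Y/Z into f, then multiply by Z^3.
  monomial 3·x^3·y^0 ↦ 3·X^3·Y^0·Z^0.
  monomial -2·x^2·y^1 ↦ -2·X^2·Y^1·Z^0.
  monomial 2·x^1·y^1 ↦ 2·X^1·Y^1·Z^1.
  monomial -2·x^1·y^0 ↦ -2·X^1·Y^0·Z^2.
  monomial 1·x^0·y^1 ↦ 1·X^0·Y^1·Z^2.
  monomial -2·x^0·y^0 ↦ -2·X^0·Y^0·Z^3.
Collecting: F(X, Y, Z) = 3*X**3 - 2*X**2*Y + 2*X*Y*Z - 2*X*Z**2 + Y*Z**2 - 2*Z**3.


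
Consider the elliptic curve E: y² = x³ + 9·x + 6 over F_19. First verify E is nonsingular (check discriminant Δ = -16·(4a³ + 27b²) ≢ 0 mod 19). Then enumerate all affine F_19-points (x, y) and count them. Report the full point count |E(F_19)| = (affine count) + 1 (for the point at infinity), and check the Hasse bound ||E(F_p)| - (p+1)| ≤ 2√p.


Affine points = {(0, 5), (0, 14), (1, 4), (1, 15), (4, 7), (4, 12), (5, 9), (5, 10), (8, 1), (8, 18), (11, 7), (11, 12), (14, 8), (14, 11), (15, 1), (15, 18), (16, 3), (16, 16)}; affine count = 18; |E(F_19)| = 19.

Discriminant check: Δ ∝ 4a³ + 27b² = 4·9³ + 27·6² = 4·729 + 27·36 ≡ 12 (mod 19). Nonzero ⇒ E is nonsingular.
For each x ∈ F_19, compute rhs = x³ + 9·x + 6 mod 19, then count y ∈ F_19 with y² ≡ rhs.
  x = 0: rhs = 6, matching y values: 5, 14 (2 points).
  x = 1: rhs = 16, matching y values: 4, 15 (2 points).
  x = 2: rhs = 13, matching y values: none (0 points).
  x = 3: rhs = 3, matching y values: none (0 points).
  x = 4: rhs = 11, matching y values: 7, 12 (2 points).
  x = 5: rhs = 5, matching y values: 9, 10 (2 points).
  x = 6: rhs = 10, matching y values: none (0 points).
  x = 7: rhs = 13, matching y values: none (0 points).
  x = 8: rhs = 1, matching y values: 1, 18 (2 points).
  x = 9: rhs = 18, matching y values: none (0 points).
  x = 10: rhs = 13, matching y values: none (0 points).
  x = 11: rhs = 11, matching y values: 7, 12 (2 points).
  x = 12: rhs = 18, matching y values: none (0 points).
  x = 13: rhs = 2, matching y values: none (0 points).
  x = 14: rhs = 7, matching y values: 8, 11 (2 points).
  x = 15: rhs = 1, matching y values: 1, 18 (2 points).
  x = 16: rhs = 9, matching y values: 3, 16 (2 points).
  x = 17: rhs = 18, matching y values: none (0 points).
  x = 18: rhs = 15, matching y values: none (0 points).
Total affine count: 18.
Full point count |E(F_19)| = 18 + 1 = 19.
Hasse bound: |19 − (19+1)| = |-1| = 1 ≤ 2√19 ≈ 8.7178 ✓.


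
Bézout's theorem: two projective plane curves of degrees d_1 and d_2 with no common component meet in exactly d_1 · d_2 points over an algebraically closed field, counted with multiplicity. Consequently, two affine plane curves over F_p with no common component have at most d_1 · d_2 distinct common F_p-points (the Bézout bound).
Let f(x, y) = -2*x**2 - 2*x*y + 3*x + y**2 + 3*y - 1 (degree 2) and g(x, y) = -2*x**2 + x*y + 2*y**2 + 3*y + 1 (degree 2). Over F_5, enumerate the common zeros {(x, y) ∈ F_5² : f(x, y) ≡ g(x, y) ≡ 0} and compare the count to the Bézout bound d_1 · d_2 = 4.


Common zeros: ∅; count = 0; Bézout bound = 4.

deg(f) = 2, deg(g) = 2, so Bézout bound = 4.
Scan x ∈ F_5. For each x, list the y ∈ F_5 with f(x, y) ≡ 0 and those with g(x, y) ≡ 0 (mod 5); the common zeros in that column are the intersection.
  x = 0: f ≡ 0 at y ∈ ∅; g ≡ 0 at y ∈ {2, 4}; common: ∅.
  x = 1: f ≡ 0 at y ∈ {0, 4}; g ≡ 0 at y ∈ {1, 2}; common: ∅.
  x = 2: f ≡ 0 at y ∈ ∅; g ≡ 0 at y ∈ {1, 4}; common: ∅.
  x = 3: f ≡ 0 at y ∈ {0, 3}; g ≡ 0 at y ∈ ∅; common: ∅.
  x = 4: f ≡ 0 at y ∈ {1, 4}; g ≡ 0 at y ∈ ∅; common: ∅.
Collecting: common zeros = ∅, so the count is 0.
Comparison with the Bézout bound: 0 ≤ 4 = deg(f)·deg(g), as expected for curves with no common component (the affine F_5-count falls short of the bound because intersections may lie at infinity, over extension fields, or carry multiplicity).


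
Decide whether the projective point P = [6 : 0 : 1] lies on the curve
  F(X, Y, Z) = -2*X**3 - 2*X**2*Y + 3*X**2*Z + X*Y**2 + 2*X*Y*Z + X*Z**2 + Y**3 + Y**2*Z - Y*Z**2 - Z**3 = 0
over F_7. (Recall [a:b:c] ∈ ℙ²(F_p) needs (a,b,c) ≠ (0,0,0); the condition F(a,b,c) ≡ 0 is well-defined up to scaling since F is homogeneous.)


F(6,0,1) ≡ 3 (mod 7); P is NOT on the curve.

Evaluate F(6, 0, 1) term-by-term (mod 7).
  -2*X**3 ↦ -2·216·1·1 = -432
  -2*X**2*Y ↦ -2·36·0·1 = 0
  3*X**2*Z ↦ 3·36·1·1 = 108
  X*Y**2 ↦ 1·6·0·1 = 0
  2*X*Y*Z ↦ 2·6·0·1 = 0
  X*Z**2 ↦ 1·6·1·1 = 6
  Y**3 ↦ 1·1·0·1 = 0
  Y**2*Z ↦ 1·1·0·1 = 0
  -Y*Z**2 ↦ -1·1·0·1 = 0
  -Z**3 ↦ -1·1·1·1 = -1
Sum: F(6, 0, 1) = (-432) + (0) + (108) + (0) + (0) + (6) + (0) + (0) + (0) + (-1) = -319.
Reducing mod 7: -319 ≡ 3 (mod 7).
Since F(a, b, c) ≡ 3 ≠ 0 (mod 7), P does NOT lie on the curve.


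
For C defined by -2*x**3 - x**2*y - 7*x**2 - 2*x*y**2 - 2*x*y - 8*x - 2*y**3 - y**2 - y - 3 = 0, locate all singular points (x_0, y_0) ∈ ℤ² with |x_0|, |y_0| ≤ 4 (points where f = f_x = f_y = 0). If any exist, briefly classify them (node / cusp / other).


Singular points: {(-1, 0)}; classification: node.

Compute partial derivatives:
  f_x = -6*x**2 - 2*x*y - 14*x - 2*y**2 - 2*y - 8.
  f_y = -x**2 - 4*x*y - 2*x - 6*y**2 - 2*y - 1.
Scan x_0 ∈ {−4, ..., 4}. For each x_0, f_y(x_0, y) is a polynomial in y; find its integer roots y ∈ {−4, ..., 4}, then test f_x and f at those candidates.
  x = -4: f_y(-4, y) = -6*y**2 + 14*y - 9; no integer root y with |y| ≤ 4.
  x = -3: f_y(-3, y) = -6*y**2 + 10*y - 4; vanishes at y ∈ {1}. (-3, 1): f_x = -18 ≠ 0.
  x = -2: f_y(-2, y) = -6*y**2 + 6*y - 1; no integer root y with |y| ≤ 4.
  x = -1: f_y(-1, y) = -6*y**2 + 2*y; vanishes at y ∈ {0}. (-1, 0): f_x = 0, f = 0 — SINGULAR.
  x = 0: f_y(0, y) = -6*y**2 - 2*y - 1; no integer root y with |y| ≤ 4.
  x = 1: f_y(1, y) = -6*y**2 - 6*y - 4; no integer root y with |y| ≤ 4.
  x = 2: f_y(2, y) = -6*y**2 - 10*y - 9; no integer root y with |y| ≤ 4.
  x = 3: f_y(3, y) = -6*y**2 - 14*y - 16; no integer root y with |y| ≤ 4.
  x = 4: f_y(4, y) = -6*y**2 - 18*y - 25; no integer root y with |y| ≤ 4.
Only singular point on the grid: (-1, 0).
Classify: substitute x = -1 + u, y = 0 + v and expand: f = -2*u**3 - u**2*v - u**2 - 2*u*v**2 - 2*v**3 + v**2.
No constant or linear terms (consistent with a singular point). Quadratic part: -u**2 + v**2. Cubic part: -2*u**3 - u**2*v - 2*u*v**2 - 2*v**3.
The quadratic part v**2 - u**2 = (v − u)(v + u) splits into two distinct linear factors, so there are two distinct tangent lines y − 0 = ±(x − -1) — this is a node (ordinary double point).
Classification: node.


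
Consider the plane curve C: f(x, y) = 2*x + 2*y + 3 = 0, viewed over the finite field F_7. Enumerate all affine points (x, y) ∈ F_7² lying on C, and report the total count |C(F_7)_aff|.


Affine F_7-points: {(0, 2), (1, 1), (2, 0), (3, 6), (4, 5), (5, 4), (6, 3)}; count = 7.

For each of the 49 pairs (x, y) ∈ F_7², evaluate f(x, y) mod 7. Record the zeros.
  x = 0: [0↦3, 1↦5, 2↦0, 3↦2, 4↦4, 5↦6, 6↦1]  zeros at y ∈ {2}
  x = 1: [0↦5, 1↦0, 2↦2, 3↦4, 4↦6, 5↦1, 6↦3]  zeros at y ∈ {1}
  x = 2: [0↦0, 1↦2, 2↦4, 3↦6, 4↦1, 5↦3, 6↦5]  zeros at y ∈ {0}
  x = 3: [0↦2, 1↦4, 2↦6, 3↦1, 4↦3, 5↦5, 6↦0]  zeros at y ∈ {6}
  x = 4: [0↦4, 1↦6, 2↦1, 3↦3, 4↦5, 5↦0, 6↦2]  zeros at y ∈ {5}
  x = 5: [0↦6, 1↦1, 2↦3, 3↦5, 4↦0, 5↦2, 6↦4]  zeros at y ∈ {4}
  x = 6: [0↦1, 1↦3, 2↦5, 3↦0, 4↦2, 5↦4, 6↦6]  zeros at y ∈ {3}
Collecting zeros: affine points = {(0, 2), (1, 1), (2, 0), (3, 6), (4, 5), (5, 4), (6, 3)}.
Total count |C(F_7)_aff| = 7.


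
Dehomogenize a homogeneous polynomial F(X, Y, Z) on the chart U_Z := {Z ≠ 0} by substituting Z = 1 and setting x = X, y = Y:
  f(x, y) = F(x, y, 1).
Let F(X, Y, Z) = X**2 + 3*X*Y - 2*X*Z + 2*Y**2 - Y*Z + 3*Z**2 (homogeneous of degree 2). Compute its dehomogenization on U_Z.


f(x, y) = x**2 + 3*x*y - 2*x + 2*y**2 - y + 3

On U_Z we set Z = 1. Each monomial c·X^i·Y^j·Z^k in F becomes c·x^i·y^j·1^k = c·x^i·y^j.
Substituting Z = 1: F(X, Y, 1) = x**2 + 3*x*y - 2*x + 2*y**2 - y + 3.
Note: deg(f) ≤ deg(F) = 2; strict inequality happens when F is divisible by Z (lost terms).


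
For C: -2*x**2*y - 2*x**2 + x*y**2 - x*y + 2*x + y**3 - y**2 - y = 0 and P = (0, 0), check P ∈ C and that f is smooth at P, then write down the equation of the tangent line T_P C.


Tangent line at P: 2*x - y = 0.

Step 1: f(0, 0) = 0, so P lies on C.
Step 2: partial derivatives
  f_x(x, y) = -4*x*y - 4*x + y**2 - y + 2, f_y(x, y) = -2*x**2 + 2*x*y - x + 3*y**2 - 2*y - 1.
  f_x(P) = 2, f_y(P) = -1 (gradient nonzero, so P is smooth).
Step 3: tangent line at P: 2·(x − 0) + -1·(y − 0) = 0.
Expanding: 2*x - y = 0.


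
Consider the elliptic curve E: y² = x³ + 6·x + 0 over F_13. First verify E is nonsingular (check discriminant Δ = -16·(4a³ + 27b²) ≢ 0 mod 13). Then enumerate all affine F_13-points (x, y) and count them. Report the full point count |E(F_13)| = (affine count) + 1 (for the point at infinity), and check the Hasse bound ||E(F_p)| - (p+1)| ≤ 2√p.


Affine points = {(0, 0), (4, 6), (4, 7), (5, 5), (5, 8), (8, 1), (8, 12), (9, 4), (9, 9)}; affine count = 9; |E(F_13)| = 10.

Discriminant check: Δ ∝ 4a³ + 27b² = 4·6³ + 27·0² = 4·216 + 27·0 ≡ 6 (mod 13). Nonzero ⇒ E is nonsingular.
For each x ∈ F_13, compute rhs = x³ + 6·x + 0 mod 13, then count y ∈ F_13 with y² ≡ rhs.
  x = 0: rhs = 0, matching y values: 0 (1 points).
  x = 1: rhs = 7, matching y values: none (0 points).
  x = 2: rhs = 7, matching y values: none (0 points).
  x = 3: rhs = 6, matching y values: none (0 points).
  x = 4: rhs = 10, matching y values: 6, 7 (2 points).
  x = 5: rhs = 12, matching y values: 5, 8 (2 points).
  x = 6: rhs = 5, matching y values: none (0 points).
  x = 7: rhs = 8, matching y values: none (0 points).
  x = 8: rhs = 1, matching y values: 1, 12 (2 points).
  x = 9: rhs = 3, matching y values: 4, 9 (2 points).
  x = 10: rhs = 7, matching y values: none (0 points).
  x = 11: rhs = 6, matching y values: none (0 points).
  x = 12: rhs = 6, matching y values: none (0 points).
Total affine count: 9.
Full point count |E(F_13)| = 9 + 1 = 10.
Hasse bound: |10 − (13+1)| = |-4| = 4 ≤ 2√13 ≈ 7.2111 ✓.


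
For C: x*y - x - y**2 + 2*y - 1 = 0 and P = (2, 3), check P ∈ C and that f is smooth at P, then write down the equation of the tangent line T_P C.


Tangent line at P: 2*x - 2*y + 2 = 0.

Step 1: f(2, 3) = 0, so P lies on C.
Step 2: partial derivatives
  f_x(x, y) = y - 1, f_y(x, y) = x - 2*y + 2.
  f_x(P) = 2, f_y(P) = -2 (gradient nonzero, so P is smooth).
Step 3: tangent line at P: 2·(x − 2) + -2·(y − 3) = 0.
Expanding: 2*x - 2*y + 2 = 0.


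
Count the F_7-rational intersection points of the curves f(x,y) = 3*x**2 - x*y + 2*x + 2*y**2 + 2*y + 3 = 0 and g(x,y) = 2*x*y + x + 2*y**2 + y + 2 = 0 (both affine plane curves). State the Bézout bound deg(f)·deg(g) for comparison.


Common zeros: ∅; count = 0; Bézout bound = 4.

deg(f) = 2, deg(g) = 2, so Bézout bound = 4.
Scan x ∈ F_7. For each x, list the y ∈ F_7 with f(x, y) ≡ 0 and those with g(x, y) ≡ 0 (mod 7); the common zeros in that column are the intersection.
  x = 0: f ≡ 0 at y ∈ {1, 5}; g ≡ 0 at y ∈ ∅; common: ∅.
  x = 1: f ≡ 0 at y ∈ {5}; g ≡ 0 at y ∈ ∅; common: ∅.
  x = 2: f ≡ 0 at y ∈ {1, 6}; g ≡ 0 at y ∈ {4}; common: ∅.
  x = 3: f ≡ 0 at y ∈ {2}; g ≡ 0 at y ∈ {1, 6}; common: ∅.
  x = 4: f ≡ 0 at y ∈ {2, 6}; g ≡ 0 at y ∈ ∅; common: ∅.
  x = 5: f ≡ 0 at y ∈ ∅; g ≡ 0 at y ∈ {0, 5}; common: ∅.
  x = 6: f ≡ 0 at y ∈ ∅; g ≡ 0 at y ∈ {2}; common: ∅.
Collecting: common zeros = ∅, so the count is 0.
Comparison with the Bézout bound: 0 ≤ 4 = deg(f)·deg(g), as expected for curves with no common component (the affine F_7-count falls short of the bound because intersections may lie at infinity, over extension fields, or carry multiplicity).


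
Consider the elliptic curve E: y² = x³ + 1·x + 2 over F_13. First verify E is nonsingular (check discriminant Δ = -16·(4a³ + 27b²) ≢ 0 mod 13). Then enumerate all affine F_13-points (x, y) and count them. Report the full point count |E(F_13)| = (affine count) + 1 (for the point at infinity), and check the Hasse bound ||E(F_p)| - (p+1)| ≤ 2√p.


Affine points = {(1, 2), (1, 11), (2, 5), (2, 8), (6, 4), (6, 9), (7, 1), (7, 12), (9, 5), (9, 8), (12, 0)}; affine count = 11; |E(F_13)| = 12.

Discriminant check: Δ ∝ 4a³ + 27b² = 4·1³ + 27·2² = 4·1 + 27·4 ≡ 8 (mod 13). Nonzero ⇒ E is nonsingular.
For each x ∈ F_13, compute rhs = x³ + 1·x + 2 mod 13, then count y ∈ F_13 with y² ≡ rhs.
  x = 0: rhs = 2, matching y values: none (0 points).
  x = 1: rhs = 4, matching y values: 2, 11 (2 points).
  x = 2: rhs = 12, matching y values: 5, 8 (2 points).
  x = 3: rhs = 6, matching y values: none (0 points).
  x = 4: rhs = 5, matching y values: none (0 points).
  x = 5: rhs = 2, matching y values: none (0 points).
  x = 6: rhs = 3, matching y values: 4, 9 (2 points).
  x = 7: rhs = 1, matching y values: 1, 12 (2 points).
  x = 8: rhs = 2, matching y values: none (0 points).
  x = 9: rhs = 12, matching y values: 5, 8 (2 points).
  x = 10: rhs = 11, matching y values: none (0 points).
  x = 11: rhs = 5, matching y values: none (0 points).
  x = 12: rhs = 0, matching y values: 0 (1 points).
Total affine count: 11.
Full point count |E(F_13)| = 11 + 1 = 12.
Hasse bound: |12 − (13+1)| = |-2| = 2 ≤ 2√13 ≈ 7.2111 ✓.
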